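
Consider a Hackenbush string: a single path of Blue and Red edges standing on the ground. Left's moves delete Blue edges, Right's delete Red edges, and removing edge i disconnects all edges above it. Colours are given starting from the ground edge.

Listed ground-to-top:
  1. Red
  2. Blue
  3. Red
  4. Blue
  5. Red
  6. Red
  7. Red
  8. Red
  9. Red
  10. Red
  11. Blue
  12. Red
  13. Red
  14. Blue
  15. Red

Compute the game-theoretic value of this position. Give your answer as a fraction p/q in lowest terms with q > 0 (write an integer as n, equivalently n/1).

value(R) = { ∅ | 0 } => -1
value(RB) = { -1 | 0 } => -1/2
value(RBR) = { -1 | -1/2, 0 } => -3/4
value(RBRB) = { -1, -3/4 | -1/2, 0 } => -5/8
value(RBRBR) = { -1, -3/4 | -5/8, -1/2, 0 } => -11/16
value(RBRBRR) = { -1, -3/4 | -11/16, -5/8, -1/2, 0 } => -23/32
value(RBRBRRR) = { -1, -3/4 | -23/32, -11/16, -5/8, -1/2, 0 } => -47/64
value(RBRBRRRR) = { -1, -3/4 | -47/64, -23/32, -11/16, -5/8, -1/2, 0 } => -95/128
value(RBRBRRRRR) = { -1, -3/4 | -95/128, -47/64, -23/32, -11/16, -5/8, -1/2, 0 } => -191/256
value(RBRBRRRRRR) = { -1, -3/4 | -191/256, -95/128, -47/64, -23/32, -11/16, -5/8, -1/2, 0 } => -383/512
value(RBRBRRRRRRB) = { -1, -3/4, -383/512 | -191/256, -95/128, -47/64, -23/32, -11/16, -5/8, -1/2, 0 } => -765/1024
value(RBRBRRRRRRBR) = { -1, -3/4, -383/512 | -765/1024, -191/256, -95/128, -47/64, -23/32, -11/16, -5/8, -1/2, 0 } => -1531/2048
value(RBRBRRRRRRBRR) = { -1, -3/4, -383/512 | -1531/2048, -765/1024, -191/256, -95/128, -47/64, -23/32, -11/16, -5/8, -1/2, 0 } => -3063/4096
value(RBRBRRRRRRBRRB) = { -1, -3/4, -383/512, -3063/4096 | -1531/2048, -765/1024, -191/256, -95/128, -47/64, -23/32, -11/16, -5/8, -1/2, 0 } => -6125/8192
value(RBRBRRRRRRBRRBR) = { -1, -3/4, -383/512, -3063/4096 | -6125/8192, -1531/2048, -765/1024, -191/256, -95/128, -47/64, -23/32, -11/16, -5/8, -1/2, 0 } => -12251/16384

-12251/16384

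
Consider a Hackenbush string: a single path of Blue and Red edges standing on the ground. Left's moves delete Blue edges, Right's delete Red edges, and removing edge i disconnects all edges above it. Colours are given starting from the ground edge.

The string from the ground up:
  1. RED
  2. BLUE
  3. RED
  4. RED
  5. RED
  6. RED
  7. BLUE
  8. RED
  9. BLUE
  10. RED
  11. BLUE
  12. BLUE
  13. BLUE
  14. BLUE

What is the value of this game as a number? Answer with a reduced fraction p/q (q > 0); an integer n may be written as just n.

-7841/8192

step 1: add RED to get R; options L={ · } R={ 0 } -> -1
step 2: add BLUE to get RB; options L={ -1 } R={ 0 } -> -1/2
step 3: add RED to get RBR; options L={ -1 } R={ -1/2; 0 } -> -3/4
step 4: add RED to get RBRR; options L={ -1 } R={ -3/4; -1/2; 0 } -> -7/8
step 5: add RED to get RBRRR; options L={ -1 } R={ -7/8; -3/4; -1/2; 0 } -> -15/16
step 6: add RED to get RBRRRR; options L={ -1 } R={ -15/16; -7/8; -3/4; -1/2; 0 } -> -31/32
step 7: add BLUE to get RBRRRRB; options L={ -1; -31/32 } R={ -15/16; -7/8; -3/4; -1/2; 0 } -> -61/64
step 8: add RED to get RBRRRRBR; options L={ -1; -31/32 } R={ -61/64; -15/16; -7/8; -3/4; -1/2; 0 } -> -123/128
step 9: add BLUE to get RBRRRRBRB; options L={ -1; -31/32; -123/128 } R={ -61/64; -15/16; -7/8; -3/4; -1/2; 0 } -> -245/256
step 10: add RED to get RBRRRRBRBR; options L={ -1; -31/32; -123/128 } R={ -245/256; -61/64; -15/16; -7/8; -3/4; -1/2; 0 } -> -491/512
step 11: add BLUE to get RBRRRRBRBRB; options L={ -1; -31/32; -123/128; -491/512 } R={ -245/256; -61/64; -15/16; -7/8; -3/4; -1/2; 0 } -> -981/1024
step 12: add BLUE to get RBRRRRBRBRBB; options L={ -1; -31/32; -123/128; -491/512; -981/1024 } R={ -245/256; -61/64; -15/16; -7/8; -3/4; -1/2; 0 } -> -1961/2048
step 13: add BLUE to get RBRRRRBRBRBBB; options L={ -1; -31/32; -123/128; -491/512; -981/1024; -1961/2048 } R={ -245/256; -61/64; -15/16; -7/8; -3/4; -1/2; 0 } -> -3921/4096
step 14: add BLUE to get RBRRRRBRBRBBBB; options L={ -1; -31/32; -123/128; -491/512; -981/1024; -1961/2048; -3921/4096 } R={ -245/256; -61/64; -15/16; -7/8; -3/4; -1/2; 0 } -> -7841/8192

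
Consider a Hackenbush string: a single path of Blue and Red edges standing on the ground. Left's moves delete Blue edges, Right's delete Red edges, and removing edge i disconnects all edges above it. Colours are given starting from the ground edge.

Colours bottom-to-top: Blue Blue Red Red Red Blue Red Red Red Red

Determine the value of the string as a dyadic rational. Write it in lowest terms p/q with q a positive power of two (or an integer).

1 of 10 · B · max L 0 · min R +∞ -> 1
2 of 10 · BB · max L 1 · min R +∞ -> 2
3 of 10 · BBR · max L 1 · min R 2 -> 3/2
4 of 10 · BBRR · max L 1 · min R 3/2 -> 5/4
5 of 10 · BBRRR · max L 1 · min R 5/4 -> 9/8
6 of 10 · BBRRRB · max L 9/8 · min R 5/4 -> 19/16
7 of 10 · BBRRRBR · max L 9/8 · min R 19/16 -> 37/32
8 of 10 · BBRRRBRR · max L 9/8 · min R 37/32 -> 73/64
9 of 10 · BBRRRBRRR · max L 9/8 · min R 73/64 -> 145/128
10 of 10 · BBRRRBRRRR · max L 9/8 · min R 145/128 -> 289/256

289/256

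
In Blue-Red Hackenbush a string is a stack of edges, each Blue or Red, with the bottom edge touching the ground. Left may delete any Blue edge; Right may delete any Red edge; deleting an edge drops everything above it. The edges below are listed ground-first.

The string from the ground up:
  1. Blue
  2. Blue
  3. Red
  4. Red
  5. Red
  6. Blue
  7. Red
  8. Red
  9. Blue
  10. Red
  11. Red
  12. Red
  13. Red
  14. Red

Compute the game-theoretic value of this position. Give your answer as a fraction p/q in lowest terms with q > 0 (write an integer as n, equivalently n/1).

4673/4096

Recurse on prefixes of the 14-edge string Blue Blue Red Red Red Blue Red Red Blue Red Red Red Red Red:
v_1 [B]  L=[0]  R=[·]  → 1
v_2 [BB]  L=[0; 1]  R=[·]  → 2
v_3 [BBR]  L=[0; 1]  R=[2]  → 3/2
v_4 [BBRR]  L=[0; 1]  R=[3/2; 2]  → 5/4
v_5 [BBRRR]  L=[0; 1]  R=[5/4; 3/2; 2]  → 9/8
v_6 [BBRRRB]  L=[0; 1; 9/8]  R=[5/4; 3/2; 2]  → 19/16
v_7 [BBRRRBR]  L=[0; 1; 9/8]  R=[19/16; 5/4; 3/2; 2]  → 37/32
v_8 [BBRRRBRR]  L=[0; 1; 9/8]  R=[37/32; 19/16; 5/4; 3/2; 2]  → 73/64
v_9 [BBRRRBRRB]  L=[0; 1; 9/8; 73/64]  R=[37/32; 19/16; 5/4; 3/2; 2]  → 147/128
v_10 [BBRRRBRRBR]  L=[0; 1; 9/8; 73/64]  R=[147/128; 37/32; 19/16; 5/4; 3/2; 2]  → 293/256
v_11 [BBRRRBRRBRR]  L=[0; 1; 9/8; 73/64]  R=[293/256; 147/128; 37/32; 19/16; 5/4; 3/2; 2]  → 585/512
v_12 [BBRRRBRRBRRR]  L=[0; 1; 9/8; 73/64]  R=[585/512; 293/256; 147/128; 37/32; 19/16; 5/4; 3/2; 2]  → 1169/1024
v_13 [BBRRRBRRBRRRR]  L=[0; 1; 9/8; 73/64]  R=[1169/1024; 585/512; 293/256; 147/128; 37/32; 19/16; 5/4; 3/2; 2]  → 2337/2048
v_14 [BBRRRBRRBRRRRR]  L=[0; 1; 9/8; 73/64]  R=[2337/2048; 1169/1024; 585/512; 293/256; 147/128; 37/32; 19/16; 5/4; 3/2; 2]  → 4673/4096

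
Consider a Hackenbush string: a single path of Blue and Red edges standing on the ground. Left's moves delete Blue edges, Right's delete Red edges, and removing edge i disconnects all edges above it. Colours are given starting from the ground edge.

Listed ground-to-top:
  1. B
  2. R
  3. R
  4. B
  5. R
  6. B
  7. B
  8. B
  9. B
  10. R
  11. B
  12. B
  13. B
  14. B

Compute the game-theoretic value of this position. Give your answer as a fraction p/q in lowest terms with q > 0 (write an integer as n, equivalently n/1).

1 of 14 · B · max L 0 · min R +∞ -> 1
2 of 14 · BR · max L 0 · min R 1 -> 1/2
3 of 14 · BRR · max L 0 · min R 1/2 -> 1/4
4 of 14 · BRRB · max L 1/4 · min R 1/2 -> 3/8
5 of 14 · BRRBR · max L 1/4 · min R 3/8 -> 5/16
6 of 14 · BRRBRB · max L 5/16 · min R 3/8 -> 11/32
7 of 14 · BRRBRBB · max L 11/32 · min R 3/8 -> 23/64
8 of 14 · BRRBRBBB · max L 23/64 · min R 3/8 -> 47/128
9 of 14 · BRRBRBBBB · max L 47/128 · min R 3/8 -> 95/256
10 of 14 · BRRBRBBBBR · max L 47/128 · min R 95/256 -> 189/512
11 of 14 · BRRBRBBBBRB · max L 189/512 · min R 95/256 -> 379/1024
12 of 14 · BRRBRBBBBRBB · max L 379/1024 · min R 95/256 -> 759/2048
13 of 14 · BRRBRBBBBRBBB · max L 759/2048 · min R 95/256 -> 1519/4096
14 of 14 · BRRBRBBBBRBBBB · max L 1519/4096 · min R 95/256 -> 3039/8192

3039/8192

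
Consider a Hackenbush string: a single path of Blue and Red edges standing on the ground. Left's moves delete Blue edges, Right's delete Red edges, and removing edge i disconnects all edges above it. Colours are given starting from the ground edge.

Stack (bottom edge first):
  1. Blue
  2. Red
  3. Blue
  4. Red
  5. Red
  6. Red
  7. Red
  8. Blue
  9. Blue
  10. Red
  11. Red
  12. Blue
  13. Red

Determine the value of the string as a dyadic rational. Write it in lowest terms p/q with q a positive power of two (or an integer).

2149/4096

Build g(s[:k]) for k = 1..13, string s = Blue Red Blue Red Red Red Red Blue Blue Red Red Blue Red.
g(B) = { 0 | · } gives 1
g(BR) = { 0 | 1 } gives 1/2
g(BRB) = { 0,1/2 | 1 } gives 3/4
g(BRBR) = { 0,1/2 | 3/4,1 } gives 5/8
g(BRBRR) = { 0,1/2 | 5/8,3/4,1 } gives 9/16
g(BRBRRR) = { 0,1/2 | 9/16,5/8,3/4,1 } gives 17/32
g(BRBRRRR) = { 0,1/2 | 17/32,9/16,5/8,3/4,1 } gives 33/64
g(BRBRRRRB) = { 0,1/2,33/64 | 17/32,9/16,5/8,3/4,1 } gives 67/128
g(BRBRRRRBB) = { 0,1/2,33/64,67/128 | 17/32,9/16,5/8,3/4,1 } gives 135/256
g(BRBRRRRBBR) = { 0,1/2,33/64,67/128 | 135/256,17/32,9/16,5/8,3/4,1 } gives 269/512
g(BRBRRRRBBRR) = { 0,1/2,33/64,67/128 | 269/512,135/256,17/32,9/16,5/8,3/4,1 } gives 537/1024
g(BRBRRRRBBRRB) = { 0,1/2,33/64,67/128,537/1024 | 269/512,135/256,17/32,9/16,5/8,3/4,1 } gives 1075/2048
g(BRBRRRRBBRRBR) = { 0,1/2,33/64,67/128,537/1024 | 1075/2048,269/512,135/256,17/32,9/16,5/8,3/4,1 } gives 2149/4096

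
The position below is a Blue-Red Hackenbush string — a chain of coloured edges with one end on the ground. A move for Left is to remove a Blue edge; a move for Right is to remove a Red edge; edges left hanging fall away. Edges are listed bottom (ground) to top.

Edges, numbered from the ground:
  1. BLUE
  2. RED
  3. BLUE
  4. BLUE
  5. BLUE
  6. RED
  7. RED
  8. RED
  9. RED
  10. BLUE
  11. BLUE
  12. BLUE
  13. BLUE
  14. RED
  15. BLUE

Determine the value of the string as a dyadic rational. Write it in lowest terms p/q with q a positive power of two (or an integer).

14459/16384

Build g(s[:k]) for k = 1..15, string s = BLUE RED BLUE BLUE BLUE RED RED RED RED BLUE BLUE BLUE BLUE RED BLUE.
g_1 [B]  L=[0]  R=[none]  => 1
g_2 [BR]  L=[0]  R=[1]  => 1/2
g_3 [BRB]  L=[0; 1/2]  R=[1]  => 3/4
g_4 [BRBB]  L=[0; 1/2; 3/4]  R=[1]  => 7/8
g_5 [BRBBB]  L=[0; 1/2; 3/4; 7/8]  R=[1]  => 15/16
g_6 [BRBBBR]  L=[0; 1/2; 3/4; 7/8]  R=[15/16; 1]  => 29/32
g_7 [BRBBBRR]  L=[0; 1/2; 3/4; 7/8]  R=[29/32; 15/16; 1]  => 57/64
g_8 [BRBBBRRR]  L=[0; 1/2; 3/4; 7/8]  R=[57/64; 29/32; 15/16; 1]  => 113/128
g_9 [BRBBBRRRR]  L=[0; 1/2; 3/4; 7/8]  R=[113/128; 57/64; 29/32; 15/16; 1]  => 225/256
g_10 [BRBBBRRRRB]  L=[0; 1/2; 3/4; 7/8; 225/256]  R=[113/128; 57/64; 29/32; 15/16; 1]  => 451/512
g_11 [BRBBBRRRRBB]  L=[0; 1/2; 3/4; 7/8; 225/256; 451/512]  R=[113/128; 57/64; 29/32; 15/16; 1]  => 903/1024
g_12 [BRBBBRRRRBBB]  L=[0; 1/2; 3/4; 7/8; 225/256; 451/512; 903/1024]  R=[113/128; 57/64; 29/32; 15/16; 1]  => 1807/2048
g_13 [BRBBBRRRRBBBB]  L=[0; 1/2; 3/4; 7/8; 225/256; 451/512; 903/1024; 1807/2048]  R=[113/128; 57/64; 29/32; 15/16; 1]  => 3615/4096
g_14 [BRBBBRRRRBBBBR]  L=[0; 1/2; 3/4; 7/8; 225/256; 451/512; 903/1024; 1807/2048]  R=[3615/4096; 113/128; 57/64; 29/32; 15/16; 1]  => 7229/8192
g_15 [BRBBBRRRRBBBBRB]  L=[0; 1/2; 3/4; 7/8; 225/256; 451/512; 903/1024; 1807/2048; 7229/8192]  R=[3615/4096; 113/128; 57/64; 29/32; 15/16; 1]  => 14459/16384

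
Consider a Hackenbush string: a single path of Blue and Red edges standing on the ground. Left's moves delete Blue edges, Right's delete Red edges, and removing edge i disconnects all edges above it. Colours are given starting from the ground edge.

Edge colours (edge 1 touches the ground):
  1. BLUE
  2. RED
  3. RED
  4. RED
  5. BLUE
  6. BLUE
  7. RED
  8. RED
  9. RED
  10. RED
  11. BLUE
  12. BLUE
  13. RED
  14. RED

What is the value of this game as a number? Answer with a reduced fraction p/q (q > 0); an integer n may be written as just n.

1561/8192

step 1: add BLUE to get B; options L={ 0 } R={ — } -> 1
step 2: add RED to get BR; options L={ 0 } R={ 1 } -> 1/2
step 3: add RED to get BRR; options L={ 0 } R={ 1/2; 1 } -> 1/4
step 4: add RED to get BRRR; options L={ 0 } R={ 1/4; 1/2; 1 } -> 1/8
step 5: add BLUE to get BRRRB; options L={ 0; 1/8 } R={ 1/4; 1/2; 1 } -> 3/16
step 6: add BLUE to get BRRRBB; options L={ 0; 1/8; 3/16 } R={ 1/4; 1/2; 1 } -> 7/32
step 7: add RED to get BRRRBBR; options L={ 0; 1/8; 3/16 } R={ 7/32; 1/4; 1/2; 1 } -> 13/64
step 8: add RED to get BRRRBBRR; options L={ 0; 1/8; 3/16 } R={ 13/64; 7/32; 1/4; 1/2; 1 } -> 25/128
step 9: add RED to get BRRRBBRRR; options L={ 0; 1/8; 3/16 } R={ 25/128; 13/64; 7/32; 1/4; 1/2; 1 } -> 49/256
step 10: add RED to get BRRRBBRRRR; options L={ 0; 1/8; 3/16 } R={ 49/256; 25/128; 13/64; 7/32; 1/4; 1/2; 1 } -> 97/512
step 11: add BLUE to get BRRRBBRRRRB; options L={ 0; 1/8; 3/16; 97/512 } R={ 49/256; 25/128; 13/64; 7/32; 1/4; 1/2; 1 } -> 195/1024
step 12: add BLUE to get BRRRBBRRRRBB; options L={ 0; 1/8; 3/16; 97/512; 195/1024 } R={ 49/256; 25/128; 13/64; 7/32; 1/4; 1/2; 1 } -> 391/2048
step 13: add RED to get BRRRBBRRRRBBR; options L={ 0; 1/8; 3/16; 97/512; 195/1024 } R={ 391/2048; 49/256; 25/128; 13/64; 7/32; 1/4; 1/2; 1 } -> 781/4096
step 14: add RED to get BRRRBBRRRRBBRR; options L={ 0; 1/8; 3/16; 97/512; 195/1024 } R={ 781/4096; 391/2048; 49/256; 25/128; 13/64; 7/32; 1/4; 1/2; 1 } -> 1561/8192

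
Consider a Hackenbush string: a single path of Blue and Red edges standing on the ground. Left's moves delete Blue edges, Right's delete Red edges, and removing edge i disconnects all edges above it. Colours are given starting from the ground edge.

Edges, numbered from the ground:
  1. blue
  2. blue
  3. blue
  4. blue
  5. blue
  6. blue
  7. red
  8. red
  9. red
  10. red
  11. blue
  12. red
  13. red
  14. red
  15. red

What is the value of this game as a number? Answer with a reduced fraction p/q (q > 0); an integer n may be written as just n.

Build v(s[:k]) for k = 1..15, string s = blue blue blue blue blue blue red red red red blue red red red red.
v_1 [b]  L=[0]  R=[(no moves)]  -> 1
v_2 [bb]  L=[0; 1]  R=[(no moves)]  -> 2
v_3 [bbb]  L=[0; 1; 2]  R=[(no moves)]  -> 3
v_4 [bbbb]  L=[0; 1; 2; 3]  R=[(no moves)]  -> 4
v_5 [bbbbb]  L=[0; 1; 2; 3; 4]  R=[(no moves)]  -> 5
v_6 [bbbbbb]  L=[0; 1; 2; 3; 4; 5]  R=[(no moves)]  -> 6
v_7 [bbbbbbr]  L=[0; 1; 2; 3; 4; 5]  R=[6]  -> 11/2
v_8 [bbbbbbrr]  L=[0; 1; 2; 3; 4; 5]  R=[11/2; 6]  -> 21/4
v_9 [bbbbbbrrr]  L=[0; 1; 2; 3; 4; 5]  R=[21/4; 11/2; 6]  -> 41/8
v_10 [bbbbbbrrrr]  L=[0; 1; 2; 3; 4; 5]  R=[41/8; 21/4; 11/2; 6]  -> 81/16
v_11 [bbbbbbrrrrb]  L=[0; 1; 2; 3; 4; 5; 81/16]  R=[41/8; 21/4; 11/2; 6]  -> 163/32
v_12 [bbbbbbrrrrbr]  L=[0; 1; 2; 3; 4; 5; 81/16]  R=[163/32; 41/8; 21/4; 11/2; 6]  -> 325/64
v_13 [bbbbbbrrrrbrr]  L=[0; 1; 2; 3; 4; 5; 81/16]  R=[325/64; 163/32; 41/8; 21/4; 11/2; 6]  -> 649/128
v_14 [bbbbbbrrrrbrrr]  L=[0; 1; 2; 3; 4; 5; 81/16]  R=[649/128; 325/64; 163/32; 41/8; 21/4; 11/2; 6]  -> 1297/256
v_15 [bbbbbbrrrrbrrrr]  L=[0; 1; 2; 3; 4; 5; 81/16]  R=[1297/256; 649/128; 325/64; 163/32; 41/8; 21/4; 11/2; 6]  -> 2593/512

2593/512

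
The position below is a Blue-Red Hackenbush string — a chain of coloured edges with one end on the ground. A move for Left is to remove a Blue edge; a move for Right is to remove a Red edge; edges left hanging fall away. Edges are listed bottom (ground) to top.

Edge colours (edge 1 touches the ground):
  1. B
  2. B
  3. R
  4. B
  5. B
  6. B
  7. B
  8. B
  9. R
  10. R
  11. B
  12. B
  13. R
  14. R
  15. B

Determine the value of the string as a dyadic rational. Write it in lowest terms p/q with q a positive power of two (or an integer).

16179/8192

value_1 [B]  L=[0]  R=[]  -> 1
value_2 [BB]  L=[0,1]  R=[]  -> 2
value_3 [BBR]  L=[0,1]  R=[2]  -> 3/2
value_4 [BBRB]  L=[0,1,3/2]  R=[2]  -> 7/4
value_5 [BBRBB]  L=[0,1,3/2,7/4]  R=[2]  -> 15/8
value_6 [BBRBBB]  L=[0,1,3/2,7/4,15/8]  R=[2]  -> 31/16
value_7 [BBRBBBB]  L=[0,1,3/2,7/4,15/8,31/16]  R=[2]  -> 63/32
value_8 [BBRBBBBB]  L=[0,1,3/2,7/4,15/8,31/16,63/32]  R=[2]  -> 127/64
value_9 [BBRBBBBBR]  L=[0,1,3/2,7/4,15/8,31/16,63/32]  R=[127/64,2]  -> 253/128
value_10 [BBRBBBBBRR]  L=[0,1,3/2,7/4,15/8,31/16,63/32]  R=[253/128,127/64,2]  -> 505/256
value_11 [BBRBBBBBRRB]  L=[0,1,3/2,7/4,15/8,31/16,63/32,505/256]  R=[253/128,127/64,2]  -> 1011/512
value_12 [BBRBBBBBRRBB]  L=[0,1,3/2,7/4,15/8,31/16,63/32,505/256,1011/512]  R=[253/128,127/64,2]  -> 2023/1024
value_13 [BBRBBBBBRRBBR]  L=[0,1,3/2,7/4,15/8,31/16,63/32,505/256,1011/512]  R=[2023/1024,253/128,127/64,2]  -> 4045/2048
value_14 [BBRBBBBBRRBBRR]  L=[0,1,3/2,7/4,15/8,31/16,63/32,505/256,1011/512]  R=[4045/2048,2023/1024,253/128,127/64,2]  -> 8089/4096
value_15 [BBRBBBBBRRBBRRB]  L=[0,1,3/2,7/4,15/8,31/16,63/32,505/256,1011/512,8089/4096]  R=[4045/2048,2023/1024,253/128,127/64,2]  -> 16179/8192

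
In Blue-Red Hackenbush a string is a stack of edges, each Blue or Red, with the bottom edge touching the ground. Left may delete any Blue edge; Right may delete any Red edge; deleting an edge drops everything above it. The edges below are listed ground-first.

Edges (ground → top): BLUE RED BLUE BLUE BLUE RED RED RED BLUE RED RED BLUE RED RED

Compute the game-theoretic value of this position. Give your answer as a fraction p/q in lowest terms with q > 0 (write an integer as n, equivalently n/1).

7241/8192

v(B) = { 0 | (no moves) } so 1
v(BR) = { 0 | 1 } so 1/2
v(BRB) = { 0 1/2 | 1 } so 3/4
v(BRBB) = { 0 1/2 3/4 | 1 } so 7/8
v(BRBBB) = { 0 1/2 3/4 7/8 | 1 } so 15/16
v(BRBBBR) = { 0 1/2 3/4 7/8 | 15/16 1 } so 29/32
v(BRBBBRR) = { 0 1/2 3/4 7/8 | 29/32 15/16 1 } so 57/64
v(BRBBBRRR) = { 0 1/2 3/4 7/8 | 57/64 29/32 15/16 1 } so 113/128
v(BRBBBRRRB) = { 0 1/2 3/4 7/8 113/128 | 57/64 29/32 15/16 1 } so 227/256
v(BRBBBRRRBR) = { 0 1/2 3/4 7/8 113/128 | 227/256 57/64 29/32 15/16 1 } so 453/512
v(BRBBBRRRBRR) = { 0 1/2 3/4 7/8 113/128 | 453/512 227/256 57/64 29/32 15/16 1 } so 905/1024
v(BRBBBRRRBRRB) = { 0 1/2 3/4 7/8 113/128 905/1024 | 453/512 227/256 57/64 29/32 15/16 1 } so 1811/2048
v(BRBBBRRRBRRBR) = { 0 1/2 3/4 7/8 113/128 905/1024 | 1811/2048 453/512 227/256 57/64 29/32 15/16 1 } so 3621/4096
v(BRBBBRRRBRRBRR) = { 0 1/2 3/4 7/8 113/128 905/1024 | 3621/4096 1811/2048 453/512 227/256 57/64 29/32 15/16 1 } so 7241/8192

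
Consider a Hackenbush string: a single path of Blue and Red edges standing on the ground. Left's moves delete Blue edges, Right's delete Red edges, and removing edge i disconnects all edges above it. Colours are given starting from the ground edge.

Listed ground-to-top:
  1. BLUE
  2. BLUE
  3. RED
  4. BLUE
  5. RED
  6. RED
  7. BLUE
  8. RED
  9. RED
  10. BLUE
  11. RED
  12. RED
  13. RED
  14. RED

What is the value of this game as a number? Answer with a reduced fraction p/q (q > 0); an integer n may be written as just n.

6433/4096

Recurse on prefixes of the 14-edge string BLUE BLUE RED BLUE RED RED BLUE RED RED BLUE RED RED RED RED:
step 1: add BLUE to get B; options L={ 0 } R={ (no moves) } -> 1
step 2: add BLUE to get BB; options L={ 0; 1 } R={ (no moves) } -> 2
step 3: add RED to get BBR; options L={ 0; 1 } R={ 2 } -> 3/2
step 4: add BLUE to get BBRB; options L={ 0; 1; 3/2 } R={ 2 } -> 7/4
step 5: add RED to get BBRBR; options L={ 0; 1; 3/2 } R={ 7/4; 2 } -> 13/8
step 6: add RED to get BBRBRR; options L={ 0; 1; 3/2 } R={ 13/8; 7/4; 2 } -> 25/16
step 7: add BLUE to get BBRBRRB; options L={ 0; 1; 3/2; 25/16 } R={ 13/8; 7/4; 2 } -> 51/32
step 8: add RED to get BBRBRRBR; options L={ 0; 1; 3/2; 25/16 } R={ 51/32; 13/8; 7/4; 2 } -> 101/64
step 9: add RED to get BBRBRRBRR; options L={ 0; 1; 3/2; 25/16 } R={ 101/64; 51/32; 13/8; 7/4; 2 } -> 201/128
step 10: add BLUE to get BBRBRRBRRB; options L={ 0; 1; 3/2; 25/16; 201/128 } R={ 101/64; 51/32; 13/8; 7/4; 2 } -> 403/256
step 11: add RED to get BBRBRRBRRBR; options L={ 0; 1; 3/2; 25/16; 201/128 } R={ 403/256; 101/64; 51/32; 13/8; 7/4; 2 } -> 805/512
step 12: add RED to get BBRBRRBRRBRR; options L={ 0; 1; 3/2; 25/16; 201/128 } R={ 805/512; 403/256; 101/64; 51/32; 13/8; 7/4; 2 } -> 1609/1024
step 13: add RED to get BBRBRRBRRBRRR; options L={ 0; 1; 3/2; 25/16; 201/128 } R={ 1609/1024; 805/512; 403/256; 101/64; 51/32; 13/8; 7/4; 2 } -> 3217/2048
step 14: add RED to get BBRBRRBRRBRRRR; options L={ 0; 1; 3/2; 25/16; 201/128 } R={ 3217/2048; 1609/1024; 805/512; 403/256; 101/64; 51/32; 13/8; 7/4; 2 } -> 6433/4096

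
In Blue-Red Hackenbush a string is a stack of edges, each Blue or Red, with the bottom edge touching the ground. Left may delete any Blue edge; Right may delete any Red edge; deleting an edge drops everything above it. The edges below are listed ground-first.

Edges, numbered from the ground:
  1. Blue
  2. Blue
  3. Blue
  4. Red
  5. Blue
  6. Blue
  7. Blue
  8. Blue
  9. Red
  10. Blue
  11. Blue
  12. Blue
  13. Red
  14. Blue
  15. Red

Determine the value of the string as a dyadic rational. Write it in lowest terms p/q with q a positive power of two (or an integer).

Prefix values for Blue Blue Blue Red Blue Blue Blue Blue Red Blue Blue Blue Red Blue Red via {L|R} + simplicity:
g(B) = { 0 | (no moves) } → 1
g(BB) = { 0 1 | (no moves) } → 2
g(BBB) = { 0 1 2 | (no moves) } → 3
g(BBBR) = { 0 1 2 | 3 } → 5/2
g(BBBRB) = { 0 1 2 5/2 | 3 } → 11/4
g(BBBRBB) = { 0 1 2 5/2 11/4 | 3 } → 23/8
g(BBBRBBB) = { 0 1 2 5/2 11/4 23/8 | 3 } → 47/16
g(BBBRBBBB) = { 0 1 2 5/2 11/4 23/8 47/16 | 3 } → 95/32
g(BBBRBBBBR) = { 0 1 2 5/2 11/4 23/8 47/16 | 95/32 3 } → 189/64
g(BBBRBBBBRB) = { 0 1 2 5/2 11/4 23/8 47/16 189/64 | 95/32 3 } → 379/128
g(BBBRBBBBRBB) = { 0 1 2 5/2 11/4 23/8 47/16 189/64 379/128 | 95/32 3 } → 759/256
g(BBBRBBBBRBBB) = { 0 1 2 5/2 11/4 23/8 47/16 189/64 379/128 759/256 | 95/32 3 } → 1519/512
g(BBBRBBBBRBBBR) = { 0 1 2 5/2 11/4 23/8 47/16 189/64 379/128 759/256 | 1519/512 95/32 3 } → 3037/1024
g(BBBRBBBBRBBBRB) = { 0 1 2 5/2 11/4 23/8 47/16 189/64 379/128 759/256 3037/1024 | 1519/512 95/32 3 } → 6075/2048
g(BBBRBBBBRBBBRBR) = { 0 1 2 5/2 11/4 23/8 47/16 189/64 379/128 759/256 3037/1024 | 6075/2048 1519/512 95/32 3 } → 12149/4096

12149/4096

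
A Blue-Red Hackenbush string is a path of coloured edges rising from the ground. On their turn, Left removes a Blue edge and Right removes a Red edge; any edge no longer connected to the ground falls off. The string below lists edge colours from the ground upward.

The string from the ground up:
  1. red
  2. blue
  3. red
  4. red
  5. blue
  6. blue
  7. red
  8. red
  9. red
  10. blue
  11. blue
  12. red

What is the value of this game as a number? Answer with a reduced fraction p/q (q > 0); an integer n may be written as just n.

val_1 [r]  L=[·]  R=[0]  — -1
val_2 [rb]  L=[-1]  R=[0]  — -1/2
val_3 [rbr]  L=[-1]  R=[-1/2 0]  — -3/4
val_4 [rbrr]  L=[-1]  R=[-3/4 -1/2 0]  — -7/8
val_5 [rbrrb]  L=[-1 -7/8]  R=[-3/4 -1/2 0]  — -13/16
val_6 [rbrrbb]  L=[-1 -7/8 -13/16]  R=[-3/4 -1/2 0]  — -25/32
val_7 [rbrrbbr]  L=[-1 -7/8 -13/16]  R=[-25/32 -3/4 -1/2 0]  — -51/64
val_8 [rbrrbbrr]  L=[-1 -7/8 -13/16]  R=[-51/64 -25/32 -3/4 -1/2 0]  — -103/128
val_9 [rbrrbbrrr]  L=[-1 -7/8 -13/16]  R=[-103/128 -51/64 -25/32 -3/4 -1/2 0]  — -207/256
val_10 [rbrrbbrrrb]  L=[-1 -7/8 -13/16 -207/256]  R=[-103/128 -51/64 -25/32 -3/4 -1/2 0]  — -413/512
val_11 [rbrrbbrrrbb]  L=[-1 -7/8 -13/16 -207/256 -413/512]  R=[-103/128 -51/64 -25/32 -3/4 -1/2 0]  — -825/1024
val_12 [rbrrbbrrrbbr]  L=[-1 -7/8 -13/16 -207/256 -413/512]  R=[-825/1024 -103/128 -51/64 -25/32 -3/4 -1/2 0]  — -1651/2048

-1651/2048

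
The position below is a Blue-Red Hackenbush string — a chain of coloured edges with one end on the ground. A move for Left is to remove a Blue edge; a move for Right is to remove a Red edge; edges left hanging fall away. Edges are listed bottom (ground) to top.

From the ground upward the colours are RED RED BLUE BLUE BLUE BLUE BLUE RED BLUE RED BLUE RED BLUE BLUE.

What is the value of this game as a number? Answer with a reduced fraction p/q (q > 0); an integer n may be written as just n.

1 of 14 · R · max L −∞ · min R 0 — -1
2 of 14 · RR · max L −∞ · min R -1 — -2
3 of 14 · RRB · max L -2 · min R -1 — -3/2
4 of 14 · RRBB · max L -3/2 · min R -1 — -5/4
5 of 14 · RRBBB · max L -5/4 · min R -1 — -9/8
6 of 14 · RRBBBB · max L -9/8 · min R -1 — -17/16
7 of 14 · RRBBBBB · max L -17/16 · min R -1 — -33/32
8 of 14 · RRBBBBBR · max L -17/16 · min R -33/32 — -67/64
9 of 14 · RRBBBBBRB · max L -67/64 · min R -33/32 — -133/128
10 of 14 · RRBBBBBRBR · max L -67/64 · min R -133/128 — -267/256
11 of 14 · RRBBBBBRBRB · max L -267/256 · min R -133/128 — -533/512
12 of 14 · RRBBBBBRBRBR · max L -267/256 · min R -533/512 — -1067/1024
13 of 14 · RRBBBBBRBRBRB · max L -1067/1024 · min R -533/512 — -2133/2048
14 of 14 · RRBBBBBRBRBRBB · max L -2133/2048 · min R -533/512 — -4265/4096

-4265/4096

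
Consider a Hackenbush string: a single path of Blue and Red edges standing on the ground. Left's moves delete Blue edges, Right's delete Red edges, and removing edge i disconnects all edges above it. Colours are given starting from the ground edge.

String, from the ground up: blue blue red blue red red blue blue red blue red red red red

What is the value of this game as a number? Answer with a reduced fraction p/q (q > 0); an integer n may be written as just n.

6561/4096

Prefix values for blue blue red blue red red blue blue red blue red red red red via {L|R} + simplicity:
step 1: add blue to get b; options L={ 0 } R={ · } ⇒ 1
step 2: add blue to get bb; options L={ 0; 1 } R={ · } ⇒ 2
step 3: add red to get bbr; options L={ 0; 1 } R={ 2 } ⇒ 3/2
step 4: add blue to get bbrb; options L={ 0; 1; 3/2 } R={ 2 } ⇒ 7/4
step 5: add red to get bbrbr; options L={ 0; 1; 3/2 } R={ 7/4; 2 } ⇒ 13/8
step 6: add red to get bbrbrr; options L={ 0; 1; 3/2 } R={ 13/8; 7/4; 2 } ⇒ 25/16
step 7: add blue to get bbrbrrb; options L={ 0; 1; 3/2; 25/16 } R={ 13/8; 7/4; 2 } ⇒ 51/32
step 8: add blue to get bbrbrrbb; options L={ 0; 1; 3/2; 25/16; 51/32 } R={ 13/8; 7/4; 2 } ⇒ 103/64
step 9: add red to get bbrbrrbbr; options L={ 0; 1; 3/2; 25/16; 51/32 } R={ 103/64; 13/8; 7/4; 2 } ⇒ 205/128
step 10: add blue to get bbrbrrbbrb; options L={ 0; 1; 3/2; 25/16; 51/32; 205/128 } R={ 103/64; 13/8; 7/4; 2 } ⇒ 411/256
step 11: add red to get bbrbrrbbrbr; options L={ 0; 1; 3/2; 25/16; 51/32; 205/128 } R={ 411/256; 103/64; 13/8; 7/4; 2 } ⇒ 821/512
step 12: add red to get bbrbrrbbrbrr; options L={ 0; 1; 3/2; 25/16; 51/32; 205/128 } R={ 821/512; 411/256; 103/64; 13/8; 7/4; 2 } ⇒ 1641/1024
step 13: add red to get bbrbrrbbrbrrr; options L={ 0; 1; 3/2; 25/16; 51/32; 205/128 } R={ 1641/1024; 821/512; 411/256; 103/64; 13/8; 7/4; 2 } ⇒ 3281/2048
step 14: add red to get bbrbrrbbrbrrrr; options L={ 0; 1; 3/2; 25/16; 51/32; 205/128 } R={ 3281/2048; 1641/1024; 821/512; 411/256; 103/64; 13/8; 7/4; 2 } ⇒ 6561/4096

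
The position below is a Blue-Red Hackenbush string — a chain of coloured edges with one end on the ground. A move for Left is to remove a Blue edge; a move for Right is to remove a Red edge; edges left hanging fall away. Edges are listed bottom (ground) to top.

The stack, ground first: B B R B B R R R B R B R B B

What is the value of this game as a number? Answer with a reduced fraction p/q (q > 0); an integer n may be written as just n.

1 of 14 · B · max L 0 · min R +∞ gives 1
2 of 14 · BB · max L 1 · min R +∞ gives 2
3 of 14 · BBR · max L 1 · min R 2 gives 3/2
4 of 14 · BBRB · max L 3/2 · min R 2 gives 7/4
5 of 14 · BBRBB · max L 7/4 · min R 2 gives 15/8
6 of 14 · BBRBBR · max L 7/4 · min R 15/8 gives 29/16
7 of 14 · BBRBBRR · max L 7/4 · min R 29/16 gives 57/32
8 of 14 · BBRBBRRR · max L 7/4 · min R 57/32 gives 113/64
9 of 14 · BBRBBRRRB · max L 113/64 · min R 57/32 gives 227/128
10 of 14 · BBRBBRRRBR · max L 113/64 · min R 227/128 gives 453/256
11 of 14 · BBRBBRRRBRB · max L 453/256 · min R 227/128 gives 907/512
12 of 14 · BBRBBRRRBRBR · max L 453/256 · min R 907/512 gives 1813/1024
13 of 14 · BBRBBRRRBRBRB · max L 1813/1024 · min R 907/512 gives 3627/2048
14 of 14 · BBRBBRRRBRBRBB · max L 3627/2048 · min R 907/512 gives 7255/4096

7255/4096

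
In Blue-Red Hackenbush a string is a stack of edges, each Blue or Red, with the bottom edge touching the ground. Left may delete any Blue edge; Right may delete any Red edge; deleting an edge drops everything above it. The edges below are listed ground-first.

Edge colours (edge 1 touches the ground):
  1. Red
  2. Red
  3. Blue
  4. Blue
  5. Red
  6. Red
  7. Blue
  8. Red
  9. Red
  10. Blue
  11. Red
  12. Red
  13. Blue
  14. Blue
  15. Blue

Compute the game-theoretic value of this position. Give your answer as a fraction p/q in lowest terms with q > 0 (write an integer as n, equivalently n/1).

Recurse on prefixes of the 15-edge string Red Red Blue Blue Red Red Blue Red Red Blue Red Red Blue Blue Blue:
edge 1 of 15 (Red): { ∅ | 0 } ⇒ -1
edge 2 of 15 (Red): { ∅ | -1 0 } ⇒ -2
edge 3 of 15 (Blue): { -2 | -1 0 } ⇒ -3/2
edge 4 of 15 (Blue): { -2 -3/2 | -1 0 } ⇒ -5/4
edge 5 of 15 (Red): { -2 -3/2 | -5/4 -1 0 } ⇒ -11/8
edge 6 of 15 (Red): { -2 -3/2 | -11/8 -5/4 -1 0 } ⇒ -23/16
edge 7 of 15 (Blue): { -2 -3/2 -23/16 | -11/8 -5/4 -1 0 } ⇒ -45/32
edge 8 of 15 (Red): { -2 -3/2 -23/16 | -45/32 -11/8 -5/4 -1 0 } ⇒ -91/64
edge 9 of 15 (Red): { -2 -3/2 -23/16 | -91/64 -45/32 -11/8 -5/4 -1 0 } ⇒ -183/128
edge 10 of 15 (Blue): { -2 -3/2 -23/16 -183/128 | -91/64 -45/32 -11/8 -5/4 -1 0 } ⇒ -365/256
edge 11 of 15 (Red): { -2 -3/2 -23/16 -183/128 | -365/256 -91/64 -45/32 -11/8 -5/4 -1 0 } ⇒ -731/512
edge 12 of 15 (Red): { -2 -3/2 -23/16 -183/128 | -731/512 -365/256 -91/64 -45/32 -11/8 -5/4 -1 0 } ⇒ -1463/1024
edge 13 of 15 (Blue): { -2 -3/2 -23/16 -183/128 -1463/1024 | -731/512 -365/256 -91/64 -45/32 -11/8 -5/4 -1 0 } ⇒ -2925/2048
edge 14 of 15 (Blue): { -2 -3/2 -23/16 -183/128 -1463/1024 -2925/2048 | -731/512 -365/256 -91/64 -45/32 -11/8 -5/4 -1 0 } ⇒ -5849/4096
edge 15 of 15 (Blue): { -2 -3/2 -23/16 -183/128 -1463/1024 -2925/2048 -5849/4096 | -731/512 -365/256 -91/64 -45/32 -11/8 -5/4 -1 0 } ⇒ -11697/8192

-11697/8192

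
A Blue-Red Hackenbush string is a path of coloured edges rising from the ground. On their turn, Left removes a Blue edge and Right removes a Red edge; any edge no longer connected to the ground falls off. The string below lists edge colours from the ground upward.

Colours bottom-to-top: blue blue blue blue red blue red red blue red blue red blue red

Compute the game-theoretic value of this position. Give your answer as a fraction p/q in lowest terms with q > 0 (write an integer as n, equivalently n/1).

3669/1024

Prefix values for blue blue blue blue red blue red red blue red blue red blue red via {L|R} + simplicity:
G(b) = { 0 |  } gives 1
G(bb) = { 0,1 |  } gives 2
G(bbb) = { 0,1,2 |  } gives 3
G(bbbb) = { 0,1,2,3 |  } gives 4
G(bbbbr) = { 0,1,2,3 | 4 } gives 7/2
G(bbbbrb) = { 0,1,2,3,7/2 | 4 } gives 15/4
G(bbbbrbr) = { 0,1,2,3,7/2 | 15/4,4 } gives 29/8
G(bbbbrbrr) = { 0,1,2,3,7/2 | 29/8,15/4,4 } gives 57/16
G(bbbbrbrrb) = { 0,1,2,3,7/2,57/16 | 29/8,15/4,4 } gives 115/32
G(bbbbrbrrbr) = { 0,1,2,3,7/2,57/16 | 115/32,29/8,15/4,4 } gives 229/64
G(bbbbrbrrbrb) = { 0,1,2,3,7/2,57/16,229/64 | 115/32,29/8,15/4,4 } gives 459/128
G(bbbbrbrrbrbr) = { 0,1,2,3,7/2,57/16,229/64 | 459/128,115/32,29/8,15/4,4 } gives 917/256
G(bbbbrbrrbrbrb) = { 0,1,2,3,7/2,57/16,229/64,917/256 | 459/128,115/32,29/8,15/4,4 } gives 1835/512
G(bbbbrbrrbrbrbr) = { 0,1,2,3,7/2,57/16,229/64,917/256 | 1835/512,459/128,115/32,29/8,15/4,4 } gives 3669/1024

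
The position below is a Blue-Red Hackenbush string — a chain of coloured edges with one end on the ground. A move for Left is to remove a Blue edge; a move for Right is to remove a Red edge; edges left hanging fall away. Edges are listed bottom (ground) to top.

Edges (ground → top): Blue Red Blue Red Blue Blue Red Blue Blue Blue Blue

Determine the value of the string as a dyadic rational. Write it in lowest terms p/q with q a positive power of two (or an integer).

735/1024

val(B) = { 0 |  } => 1
val(BR) = { 0 | 1 } => 1/2
val(BRB) = { 0; 1/2 | 1 } => 3/4
val(BRBR) = { 0; 1/2 | 3/4; 1 } => 5/8
val(BRBRB) = { 0; 1/2; 5/8 | 3/4; 1 } => 11/16
val(BRBRBB) = { 0; 1/2; 5/8; 11/16 | 3/4; 1 } => 23/32
val(BRBRBBR) = { 0; 1/2; 5/8; 11/16 | 23/32; 3/4; 1 } => 45/64
val(BRBRBBRB) = { 0; 1/2; 5/8; 11/16; 45/64 | 23/32; 3/4; 1 } => 91/128
val(BRBRBBRBB) = { 0; 1/2; 5/8; 11/16; 45/64; 91/128 | 23/32; 3/4; 1 } => 183/256
val(BRBRBBRBBB) = { 0; 1/2; 5/8; 11/16; 45/64; 91/128; 183/256 | 23/32; 3/4; 1 } => 367/512
val(BRBRBBRBBBB) = { 0; 1/2; 5/8; 11/16; 45/64; 91/128; 183/256; 367/512 | 23/32; 3/4; 1 } => 735/1024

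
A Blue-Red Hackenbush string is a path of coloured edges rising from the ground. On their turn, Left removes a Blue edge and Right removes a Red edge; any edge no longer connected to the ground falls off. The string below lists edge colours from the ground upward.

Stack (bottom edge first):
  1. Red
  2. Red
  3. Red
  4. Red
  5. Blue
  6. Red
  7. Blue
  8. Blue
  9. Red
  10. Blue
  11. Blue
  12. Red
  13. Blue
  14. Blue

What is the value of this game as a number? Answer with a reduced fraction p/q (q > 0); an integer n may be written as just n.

-3657/1024

edge 1 of 14 (Red): { none | 0 } -> -1
edge 2 of 14 (Red): { none | -1 0 } -> -2
edge 3 of 14 (Red): { none | -2 -1 0 } -> -3
edge 4 of 14 (Red): { none | -3 -2 -1 0 } -> -4
edge 5 of 14 (Blue): { -4 | -3 -2 -1 0 } -> -7/2
edge 6 of 14 (Red): { -4 | -7/2 -3 -2 -1 0 } -> -15/4
edge 7 of 14 (Blue): { -4 -15/4 | -7/2 -3 -2 -1 0 } -> -29/8
edge 8 of 14 (Blue): { -4 -15/4 -29/8 | -7/2 -3 -2 -1 0 } -> -57/16
edge 9 of 14 (Red): { -4 -15/4 -29/8 | -57/16 -7/2 -3 -2 -1 0 } -> -115/32
edge 10 of 14 (Blue): { -4 -15/4 -29/8 -115/32 | -57/16 -7/2 -3 -2 -1 0 } -> -229/64
edge 11 of 14 (Blue): { -4 -15/4 -29/8 -115/32 -229/64 | -57/16 -7/2 -3 -2 -1 0 } -> -457/128
edge 12 of 14 (Red): { -4 -15/4 -29/8 -115/32 -229/64 | -457/128 -57/16 -7/2 -3 -2 -1 0 } -> -915/256
edge 13 of 14 (Blue): { -4 -15/4 -29/8 -115/32 -229/64 -915/256 | -457/128 -57/16 -7/2 -3 -2 -1 0 } -> -1829/512
edge 14 of 14 (Blue): { -4 -15/4 -29/8 -115/32 -229/64 -915/256 -1829/512 | -457/128 -57/16 -7/2 -3 -2 -1 0 } -> -3657/1024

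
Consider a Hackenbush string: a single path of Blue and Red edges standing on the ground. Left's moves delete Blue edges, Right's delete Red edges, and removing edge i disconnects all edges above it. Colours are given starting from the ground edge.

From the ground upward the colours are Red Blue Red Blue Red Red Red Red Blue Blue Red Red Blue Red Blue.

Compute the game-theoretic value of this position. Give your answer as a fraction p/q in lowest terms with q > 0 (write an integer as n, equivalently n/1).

-12085/16384

value_1 [R]  L=[·]  R=[0]  => -1
value_2 [RB]  L=[-1]  R=[0]  => -1/2
value_3 [RBR]  L=[-1]  R=[-1/2; 0]  => -3/4
value_4 [RBRB]  L=[-1; -3/4]  R=[-1/2; 0]  => -5/8
value_5 [RBRBR]  L=[-1; -3/4]  R=[-5/8; -1/2; 0]  => -11/16
value_6 [RBRBRR]  L=[-1; -3/4]  R=[-11/16; -5/8; -1/2; 0]  => -23/32
value_7 [RBRBRRR]  L=[-1; -3/4]  R=[-23/32; -11/16; -5/8; -1/2; 0]  => -47/64
value_8 [RBRBRRRR]  L=[-1; -3/4]  R=[-47/64; -23/32; -11/16; -5/8; -1/2; 0]  => -95/128
value_9 [RBRBRRRRB]  L=[-1; -3/4; -95/128]  R=[-47/64; -23/32; -11/16; -5/8; -1/2; 0]  => -189/256
value_10 [RBRBRRRRBB]  L=[-1; -3/4; -95/128; -189/256]  R=[-47/64; -23/32; -11/16; -5/8; -1/2; 0]  => -377/512
value_11 [RBRBRRRRBBR]  L=[-1; -3/4; -95/128; -189/256]  R=[-377/512; -47/64; -23/32; -11/16; -5/8; -1/2; 0]  => -755/1024
value_12 [RBRBRRRRBBRR]  L=[-1; -3/4; -95/128; -189/256]  R=[-755/1024; -377/512; -47/64; -23/32; -11/16; -5/8; -1/2; 0]  => -1511/2048
value_13 [RBRBRRRRBBRRB]  L=[-1; -3/4; -95/128; -189/256; -1511/2048]  R=[-755/1024; -377/512; -47/64; -23/32; -11/16; -5/8; -1/2; 0]  => -3021/4096
value_14 [RBRBRRRRBBRRBR]  L=[-1; -3/4; -95/128; -189/256; -1511/2048]  R=[-3021/4096; -755/1024; -377/512; -47/64; -23/32; -11/16; -5/8; -1/2; 0]  => -6043/8192
value_15 [RBRBRRRRBBRRBRB]  L=[-1; -3/4; -95/128; -189/256; -1511/2048; -6043/8192]  R=[-3021/4096; -755/1024; -377/512; -47/64; -23/32; -11/16; -5/8; -1/2; 0]  => -12085/16384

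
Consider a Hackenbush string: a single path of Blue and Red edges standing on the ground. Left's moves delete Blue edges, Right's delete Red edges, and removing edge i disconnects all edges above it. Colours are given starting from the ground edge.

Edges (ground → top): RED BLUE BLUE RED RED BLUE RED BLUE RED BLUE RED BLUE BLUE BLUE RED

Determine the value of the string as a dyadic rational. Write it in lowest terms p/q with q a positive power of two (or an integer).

Recurse on prefixes of the 15-edge string RED BLUE BLUE RED RED BLUE RED BLUE RED BLUE RED BLUE BLUE BLUE RED:
R: Left { none }, Right { 0 } -> simplest -1
RB: Left { -1 }, Right { 0 } -> simplest -1/2
RBB: Left { -1,-1/2 }, Right { 0 } -> simplest -1/4
RBBR: Left { -1,-1/2 }, Right { -1/4,0 } -> simplest -3/8
RBBRR: Left { -1,-1/2 }, Right { -3/8,-1/4,0 } -> simplest -7/16
RBBRRB: Left { -1,-1/2,-7/16 }, Right { -3/8,-1/4,0 } -> simplest -13/32
RBBRRBR: Left { -1,-1/2,-7/16 }, Right { -13/32,-3/8,-1/4,0 } -> simplest -27/64
RBBRRBRB: Left { -1,-1/2,-7/16,-27/64 }, Right { -13/32,-3/8,-1/4,0 } -> simplest -53/128
RBBRRBRBR: Left { -1,-1/2,-7/16,-27/64 }, Right { -53/128,-13/32,-3/8,-1/4,0 } -> simplest -107/256
RBBRRBRBRB: Left { -1,-1/2,-7/16,-27/64,-107/256 }, Right { -53/128,-13/32,-3/8,-1/4,0 } -> simplest -213/512
RBBRRBRBRBR: Left { -1,-1/2,-7/16,-27/64,-107/256 }, Right { -213/512,-53/128,-13/32,-3/8,-1/4,0 } -> simplest -427/1024
RBBRRBRBRBRB: Left { -1,-1/2,-7/16,-27/64,-107/256,-427/1024 }, Right { -213/512,-53/128,-13/32,-3/8,-1/4,0 } -> simplest -853/2048
RBBRRBRBRBRBB: Left { -1,-1/2,-7/16,-27/64,-107/256,-427/1024,-853/2048 }, Right { -213/512,-53/128,-13/32,-3/8,-1/4,0 } -> simplest -1705/4096
RBBRRBRBRBRBBB: Left { -1,-1/2,-7/16,-27/64,-107/256,-427/1024,-853/2048,-1705/4096 }, Right { -213/512,-53/128,-13/32,-3/8,-1/4,0 } -> simplest -3409/8192
RBBRRBRBRBRBBBR: Left { -1,-1/2,-7/16,-27/64,-107/256,-427/1024,-853/2048,-1705/4096 }, Right { -3409/8192,-213/512,-53/128,-13/32,-3/8,-1/4,0 } -> simplest -6819/16384

-6819/16384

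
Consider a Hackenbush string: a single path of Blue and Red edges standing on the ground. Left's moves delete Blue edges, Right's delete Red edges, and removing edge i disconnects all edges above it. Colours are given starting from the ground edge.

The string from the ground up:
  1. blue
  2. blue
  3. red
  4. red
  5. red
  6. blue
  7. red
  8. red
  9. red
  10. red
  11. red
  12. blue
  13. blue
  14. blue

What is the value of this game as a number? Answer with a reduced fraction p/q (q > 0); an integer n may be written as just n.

g(b) = { 0 | none } -> 1
g(bb) = { 0, 1 | none } -> 2
g(bbr) = { 0, 1 | 2 } -> 3/2
g(bbrr) = { 0, 1 | 3/2, 2 } -> 5/4
g(bbrrr) = { 0, 1 | 5/4, 3/2, 2 } -> 9/8
g(bbrrrb) = { 0, 1, 9/8 | 5/4, 3/2, 2 } -> 19/16
g(bbrrrbr) = { 0, 1, 9/8 | 19/16, 5/4, 3/2, 2 } -> 37/32
g(bbrrrbrr) = { 0, 1, 9/8 | 37/32, 19/16, 5/4, 3/2, 2 } -> 73/64
g(bbrrrbrrr) = { 0, 1, 9/8 | 73/64, 37/32, 19/16, 5/4, 3/2, 2 } -> 145/128
g(bbrrrbrrrr) = { 0, 1, 9/8 | 145/128, 73/64, 37/32, 19/16, 5/4, 3/2, 2 } -> 289/256
g(bbrrrbrrrrr) = { 0, 1, 9/8 | 289/256, 145/128, 73/64, 37/32, 19/16, 5/4, 3/2, 2 } -> 577/512
g(bbrrrbrrrrrb) = { 0, 1, 9/8, 577/512 | 289/256, 145/128, 73/64, 37/32, 19/16, 5/4, 3/2, 2 } -> 1155/1024
g(bbrrrbrrrrrbb) = { 0, 1, 9/8, 577/512, 1155/1024 | 289/256, 145/128, 73/64, 37/32, 19/16, 5/4, 3/2, 2 } -> 2311/2048
g(bbrrrbrrrrrbbb) = { 0, 1, 9/8, 577/512, 1155/1024, 2311/2048 | 289/256, 145/128, 73/64, 37/32, 19/16, 5/4, 3/2, 2 } -> 4623/4096

4623/4096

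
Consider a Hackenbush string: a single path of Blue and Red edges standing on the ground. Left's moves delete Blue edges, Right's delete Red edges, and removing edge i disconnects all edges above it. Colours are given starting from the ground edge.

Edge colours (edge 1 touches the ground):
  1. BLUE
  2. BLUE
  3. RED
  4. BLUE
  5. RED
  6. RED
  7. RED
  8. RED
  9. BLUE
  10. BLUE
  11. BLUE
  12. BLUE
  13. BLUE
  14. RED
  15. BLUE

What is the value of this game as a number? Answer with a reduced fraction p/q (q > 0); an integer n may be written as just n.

12539/8192

Recurse on prefixes of the 15-edge string BLUE BLUE RED BLUE RED RED RED RED BLUE BLUE BLUE BLUE BLUE RED BLUE:
step 1: add BLUE to get B; options L={ 0 } R={ — } — 1
step 2: add BLUE to get BB; options L={ 0 1 } R={ — } — 2
step 3: add RED to get BBR; options L={ 0 1 } R={ 2 } — 3/2
step 4: add BLUE to get BBRB; options L={ 0 1 3/2 } R={ 2 } — 7/4
step 5: add RED to get BBRBR; options L={ 0 1 3/2 } R={ 7/4 2 } — 13/8
step 6: add RED to get BBRBRR; options L={ 0 1 3/2 } R={ 13/8 7/4 2 } — 25/16
step 7: add RED to get BBRBRRR; options L={ 0 1 3/2 } R={ 25/16 13/8 7/4 2 } — 49/32
step 8: add RED to get BBRBRRRR; options L={ 0 1 3/2 } R={ 49/32 25/16 13/8 7/4 2 } — 97/64
step 9: add BLUE to get BBRBRRRRB; options L={ 0 1 3/2 97/64 } R={ 49/32 25/16 13/8 7/4 2 } — 195/128
step 10: add BLUE to get BBRBRRRRBB; options L={ 0 1 3/2 97/64 195/128 } R={ 49/32 25/16 13/8 7/4 2 } — 391/256
step 11: add BLUE to get BBRBRRRRBBB; options L={ 0 1 3/2 97/64 195/128 391/256 } R={ 49/32 25/16 13/8 7/4 2 } — 783/512
step 12: add BLUE to get BBRBRRRRBBBB; options L={ 0 1 3/2 97/64 195/128 391/256 783/512 } R={ 49/32 25/16 13/8 7/4 2 } — 1567/1024
step 13: add BLUE to get BBRBRRRRBBBBB; options L={ 0 1 3/2 97/64 195/128 391/256 783/512 1567/1024 } R={ 49/32 25/16 13/8 7/4 2 } — 3135/2048
step 14: add RED to get BBRBRRRRBBBBBR; options L={ 0 1 3/2 97/64 195/128 391/256 783/512 1567/1024 } R={ 3135/2048 49/32 25/16 13/8 7/4 2 } — 6269/4096
step 15: add BLUE to get BBRBRRRRBBBBBRB; options L={ 0 1 3/2 97/64 195/128 391/256 783/512 1567/1024 6269/4096 } R={ 3135/2048 49/32 25/16 13/8 7/4 2 } — 12539/8192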